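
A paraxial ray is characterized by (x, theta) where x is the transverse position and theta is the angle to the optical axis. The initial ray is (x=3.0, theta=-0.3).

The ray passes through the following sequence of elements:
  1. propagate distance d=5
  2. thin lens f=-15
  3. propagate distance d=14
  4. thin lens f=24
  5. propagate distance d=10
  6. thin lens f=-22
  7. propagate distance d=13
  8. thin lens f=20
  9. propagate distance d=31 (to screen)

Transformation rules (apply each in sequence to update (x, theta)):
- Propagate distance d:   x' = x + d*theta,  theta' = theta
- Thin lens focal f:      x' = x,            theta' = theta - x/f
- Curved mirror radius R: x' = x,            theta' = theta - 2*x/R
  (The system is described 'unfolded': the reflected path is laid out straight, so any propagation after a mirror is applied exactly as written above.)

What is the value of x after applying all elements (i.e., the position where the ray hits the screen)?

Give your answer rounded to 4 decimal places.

Answer: -4.9513

Derivation:
Initial: x=3.0000 theta=-0.3000
After 1 (propagate distance d=5): x=1.5000 theta=-0.3000
After 2 (thin lens f=-15): x=1.5000 theta=-0.2000
After 3 (propagate distance d=14): x=-1.3000 theta=-0.2000
After 4 (thin lens f=24): x=-1.3000 theta=-7/48 (≈-0.1458)
After 5 (propagate distance d=10): x=-331/120 (≈-2.7583) theta=-7/48 (≈-0.1458)
After 6 (thin lens f=-22): x=-331/120 (≈-2.7583) theta=-179/660 (≈-0.2712)
After 7 (propagate distance d=13): x=-553/88 (≈-6.2841) theta=-179/660 (≈-0.2712)
After 8 (thin lens f=20): x=-553/88 (≈-6.2841) theta=227/5280 (≈0.0430)
After 9 (propagate distance d=31 (to screen)): x=-26143/5280 (≈-4.9513) theta=227/5280 (≈0.0430)
Rounded to 4 decimal places: x = -4.9513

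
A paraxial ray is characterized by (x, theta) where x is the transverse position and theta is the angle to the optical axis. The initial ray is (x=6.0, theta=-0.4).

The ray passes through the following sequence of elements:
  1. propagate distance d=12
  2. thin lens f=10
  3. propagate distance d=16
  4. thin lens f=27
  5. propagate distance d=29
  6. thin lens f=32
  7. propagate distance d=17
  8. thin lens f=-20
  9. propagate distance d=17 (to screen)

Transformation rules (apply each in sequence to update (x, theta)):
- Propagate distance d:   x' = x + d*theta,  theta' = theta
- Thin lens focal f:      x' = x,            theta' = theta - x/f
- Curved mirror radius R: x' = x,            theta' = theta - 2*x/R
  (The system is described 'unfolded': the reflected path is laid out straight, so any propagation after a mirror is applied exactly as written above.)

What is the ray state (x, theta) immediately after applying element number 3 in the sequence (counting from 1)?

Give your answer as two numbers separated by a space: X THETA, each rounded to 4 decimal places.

Answer: -7.1200 -0.5200

Derivation:
Initial: x=6.0000 theta=-0.4000
After 1 (propagate distance d=12): x=1.2000 theta=-0.4000
After 2 (thin lens f=10): x=1.2000 theta=-0.5200
After 3 (propagate distance d=16): x=-7.1200 theta=-0.5200
Rounded to 4 decimal places: x = -7.1200, theta = -0.5200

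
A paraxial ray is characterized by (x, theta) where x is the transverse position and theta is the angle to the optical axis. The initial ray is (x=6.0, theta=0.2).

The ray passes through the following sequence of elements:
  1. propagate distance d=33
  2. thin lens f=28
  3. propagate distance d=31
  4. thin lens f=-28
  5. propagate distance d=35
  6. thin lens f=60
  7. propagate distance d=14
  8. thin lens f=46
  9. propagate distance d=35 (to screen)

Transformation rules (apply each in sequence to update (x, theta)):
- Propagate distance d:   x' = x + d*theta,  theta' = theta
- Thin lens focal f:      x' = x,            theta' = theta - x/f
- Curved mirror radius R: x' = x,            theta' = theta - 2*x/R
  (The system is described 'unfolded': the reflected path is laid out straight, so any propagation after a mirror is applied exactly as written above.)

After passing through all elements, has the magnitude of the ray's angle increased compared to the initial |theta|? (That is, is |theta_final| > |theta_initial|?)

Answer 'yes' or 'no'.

Initial: x=6.0000 theta=0.2000
After 1 (propagate distance d=33): x=12.6000 theta=0.2000
After 2 (thin lens f=28): x=12.6000 theta=-0.2500
After 3 (propagate distance d=31): x=4.8500 theta=-0.2500
After 4 (thin lens f=-28): x=4.8500 theta=-43/560 (≈-0.0768)
After 5 (propagate distance d=35): x=2.1625 theta=-43/560 (≈-0.0768)
After 6 (thin lens f=60): x=2.1625 theta=-3791/33600 (≈-0.1128)
After 7 (propagate distance d=14): x=1399/2400 (≈0.5829) theta=-3791/33600 (≈-0.1128)
After 8 (thin lens f=46): x=1399/2400 (≈0.5829) theta=-48493/386400 (≈-0.1255)
After 9 (propagate distance d=35 (to screen)): x=-4381/1150 (≈-3.8096) theta=-48493/386400 (≈-0.1255)
|theta_initial|=0.2000 |theta_final|=48493/386400 (≈0.1255) -> not increased

Answer: no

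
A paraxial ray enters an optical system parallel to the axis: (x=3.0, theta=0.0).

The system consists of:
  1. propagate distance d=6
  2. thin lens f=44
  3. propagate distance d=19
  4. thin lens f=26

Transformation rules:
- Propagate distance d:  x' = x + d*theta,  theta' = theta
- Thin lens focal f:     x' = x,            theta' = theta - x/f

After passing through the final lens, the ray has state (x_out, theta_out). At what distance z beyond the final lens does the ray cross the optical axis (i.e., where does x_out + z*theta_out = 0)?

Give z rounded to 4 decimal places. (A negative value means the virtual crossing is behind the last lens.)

Initial: x=3.0000 theta=0.0000
After 1 (propagate distance d=6): x=3.0000 theta=0.0000
After 2 (thin lens f=44): x=3.0000 theta=-3/44 (≈-0.0682)
After 3 (propagate distance d=19): x=75/44 (≈1.7045) theta=-3/44 (≈-0.0682)
After 4 (thin lens f=26): x=75/44 (≈1.7045) theta=-153/1144 (≈-0.1337)
z_focus = -x_out/theta_out = -(75/44)/(-153/1144) = 650/51 ≈ 12.7451
Rounded to 4 decimal places: z = 12.7451

Answer: 12.7451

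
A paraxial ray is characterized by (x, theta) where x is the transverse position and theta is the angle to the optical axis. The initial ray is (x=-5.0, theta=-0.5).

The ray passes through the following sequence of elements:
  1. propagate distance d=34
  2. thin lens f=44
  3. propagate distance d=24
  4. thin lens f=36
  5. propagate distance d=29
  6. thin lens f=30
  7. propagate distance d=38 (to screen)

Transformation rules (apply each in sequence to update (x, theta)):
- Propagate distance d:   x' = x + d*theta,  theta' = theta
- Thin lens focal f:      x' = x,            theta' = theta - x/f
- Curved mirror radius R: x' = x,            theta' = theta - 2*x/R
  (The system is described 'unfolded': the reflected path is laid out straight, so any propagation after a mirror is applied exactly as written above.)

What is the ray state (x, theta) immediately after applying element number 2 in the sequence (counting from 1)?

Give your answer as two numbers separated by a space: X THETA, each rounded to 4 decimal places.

Answer: -22.0000 0.0000

Derivation:
Initial: x=-5.0000 theta=-0.5000
After 1 (propagate distance d=34): x=-22.0000 theta=-0.5000
After 2 (thin lens f=44): x=-22.0000 theta=0.0000
Rounded to 4 decimal places: x = -22.0000, theta = 0.0000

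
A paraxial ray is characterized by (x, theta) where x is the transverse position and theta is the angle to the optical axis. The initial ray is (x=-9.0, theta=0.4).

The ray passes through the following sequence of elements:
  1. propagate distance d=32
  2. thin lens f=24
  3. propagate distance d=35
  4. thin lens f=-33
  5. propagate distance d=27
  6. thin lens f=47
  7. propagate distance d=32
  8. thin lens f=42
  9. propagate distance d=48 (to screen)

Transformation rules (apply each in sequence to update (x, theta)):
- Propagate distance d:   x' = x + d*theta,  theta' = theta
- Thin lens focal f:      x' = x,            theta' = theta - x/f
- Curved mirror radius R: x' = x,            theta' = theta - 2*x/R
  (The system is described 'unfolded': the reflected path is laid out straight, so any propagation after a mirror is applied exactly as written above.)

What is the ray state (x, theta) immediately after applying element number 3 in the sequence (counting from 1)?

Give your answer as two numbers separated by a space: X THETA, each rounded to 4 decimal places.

Answer: 12.2583 0.2417

Derivation:
Initial: x=-9.0000 theta=0.4000
After 1 (propagate distance d=32): x=3.8000 theta=0.4000
After 2 (thin lens f=24): x=3.8000 theta=29/120 (≈0.2417)
After 3 (propagate distance d=35): x=1471/120 (≈12.2583) theta=29/120 (≈0.2417)
Rounded to 4 decimal places: x = 12.2583, theta = 0.2417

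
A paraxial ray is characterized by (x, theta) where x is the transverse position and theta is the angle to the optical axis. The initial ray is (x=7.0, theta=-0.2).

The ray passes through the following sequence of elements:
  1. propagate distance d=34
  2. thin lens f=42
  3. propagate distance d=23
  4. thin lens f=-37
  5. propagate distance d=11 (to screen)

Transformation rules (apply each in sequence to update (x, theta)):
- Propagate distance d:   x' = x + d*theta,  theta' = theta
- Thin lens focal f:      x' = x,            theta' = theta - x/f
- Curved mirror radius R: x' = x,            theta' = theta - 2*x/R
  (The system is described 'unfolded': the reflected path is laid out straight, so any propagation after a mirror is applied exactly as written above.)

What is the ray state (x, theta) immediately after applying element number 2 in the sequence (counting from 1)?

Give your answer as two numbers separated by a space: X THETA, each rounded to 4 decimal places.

Initial: x=7.0000 theta=-0.2000
After 1 (propagate distance d=34): x=0.2000 theta=-0.2000
After 2 (thin lens f=42): x=0.2000 theta=-43/210 (≈-0.2048)
Rounded to 4 decimal places: x = 0.2000, theta = -0.2048

Answer: 0.2000 -0.2048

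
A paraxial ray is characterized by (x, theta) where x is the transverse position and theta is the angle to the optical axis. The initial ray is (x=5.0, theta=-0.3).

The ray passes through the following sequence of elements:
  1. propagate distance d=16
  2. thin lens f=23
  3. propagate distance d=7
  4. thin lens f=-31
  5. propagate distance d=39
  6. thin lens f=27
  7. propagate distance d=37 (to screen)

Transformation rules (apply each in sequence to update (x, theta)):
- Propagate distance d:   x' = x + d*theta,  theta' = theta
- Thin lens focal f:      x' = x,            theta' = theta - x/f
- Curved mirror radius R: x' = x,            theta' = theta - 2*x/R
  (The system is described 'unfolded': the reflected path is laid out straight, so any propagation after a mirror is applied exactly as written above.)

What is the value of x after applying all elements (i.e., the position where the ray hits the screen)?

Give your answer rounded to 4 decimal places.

Initial: x=5.0000 theta=-0.3000
After 1 (propagate distance d=16): x=0.2000 theta=-0.3000
After 2 (thin lens f=23): x=0.2000 theta=-71/230 (≈-0.3087)
After 3 (propagate distance d=7): x=-451/230 (≈-1.9609) theta=-71/230 (≈-0.3087)
After 4 (thin lens f=-31): x=-451/230 (≈-1.9609) theta=-1326/3565 (≈-0.3719)
After 5 (propagate distance d=39): x=-117409/7130 (≈-16.4669) theta=-1326/3565 (≈-0.3719)
After 6 (thin lens f=27): x=-117409/7130 (≈-16.4669) theta=9161/38502 (≈0.2379)
After 7 (propagate distance d=37 (to screen)): x=-737629/96255 (≈-7.6633) theta=9161/38502 (≈0.2379)
Rounded to 4 decimal places: x = -7.6633

Answer: -7.6633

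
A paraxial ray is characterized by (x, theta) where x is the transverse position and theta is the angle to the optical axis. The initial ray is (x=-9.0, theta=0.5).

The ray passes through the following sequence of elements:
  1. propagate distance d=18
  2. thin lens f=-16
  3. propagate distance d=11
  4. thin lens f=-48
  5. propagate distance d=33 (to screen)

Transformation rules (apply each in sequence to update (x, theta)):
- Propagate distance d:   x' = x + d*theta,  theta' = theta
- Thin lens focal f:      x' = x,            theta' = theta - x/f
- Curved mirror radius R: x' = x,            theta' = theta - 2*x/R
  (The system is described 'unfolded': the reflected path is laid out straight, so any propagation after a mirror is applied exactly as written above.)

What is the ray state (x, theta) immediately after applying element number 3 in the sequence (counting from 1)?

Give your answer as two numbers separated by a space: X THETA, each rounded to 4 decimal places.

Initial: x=-9.0000 theta=0.5000
After 1 (propagate distance d=18): x=0.0000 theta=0.5000
After 2 (thin lens f=-16): x=0.0000 theta=0.5000
After 3 (propagate distance d=11): x=5.5000 theta=0.5000
Rounded to 4 decimal places: x = 5.5000, theta = 0.5000

Answer: 5.5000 0.5000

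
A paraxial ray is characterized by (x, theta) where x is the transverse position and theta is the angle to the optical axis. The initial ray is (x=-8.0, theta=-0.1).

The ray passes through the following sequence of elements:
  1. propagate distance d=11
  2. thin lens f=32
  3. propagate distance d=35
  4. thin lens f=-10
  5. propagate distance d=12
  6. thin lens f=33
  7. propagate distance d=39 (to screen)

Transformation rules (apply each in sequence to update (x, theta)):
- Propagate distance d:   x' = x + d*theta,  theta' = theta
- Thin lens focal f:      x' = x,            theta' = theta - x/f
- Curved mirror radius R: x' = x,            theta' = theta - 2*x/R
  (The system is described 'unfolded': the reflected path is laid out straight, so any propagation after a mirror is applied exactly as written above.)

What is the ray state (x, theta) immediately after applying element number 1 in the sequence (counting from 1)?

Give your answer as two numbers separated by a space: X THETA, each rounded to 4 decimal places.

Initial: x=-8.0000 theta=-0.1000
After 1 (propagate distance d=11): x=-9.1000 theta=-0.1000
Rounded to 4 decimal places: x = -9.1000, theta = -0.1000

Answer: -9.1000 -0.1000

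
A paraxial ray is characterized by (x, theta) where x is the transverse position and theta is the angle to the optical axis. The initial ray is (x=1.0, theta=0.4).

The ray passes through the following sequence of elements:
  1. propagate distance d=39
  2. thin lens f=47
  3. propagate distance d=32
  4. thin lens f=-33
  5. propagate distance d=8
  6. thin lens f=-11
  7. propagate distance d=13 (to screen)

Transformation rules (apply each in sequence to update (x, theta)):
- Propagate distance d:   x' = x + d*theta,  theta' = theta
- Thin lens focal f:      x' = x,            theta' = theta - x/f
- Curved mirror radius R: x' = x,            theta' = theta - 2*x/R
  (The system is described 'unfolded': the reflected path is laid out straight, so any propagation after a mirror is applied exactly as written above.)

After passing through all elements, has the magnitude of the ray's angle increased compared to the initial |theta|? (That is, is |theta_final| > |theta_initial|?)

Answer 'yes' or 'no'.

Answer: yes

Derivation:
Initial: x=1.0000 theta=0.4000
After 1 (propagate distance d=39): x=16.6000 theta=0.4000
After 2 (thin lens f=47): x=16.6000 theta=11/235 (≈0.0468)
After 3 (propagate distance d=32): x=4253/235 (≈18.0979) theta=11/235 (≈0.0468)
After 4 (thin lens f=-33): x=4253/235 (≈18.0979) theta=4616/7755 (≈0.5952)
After 5 (propagate distance d=8): x=177277/7755 (≈22.8597) theta=4616/7755 (≈0.5952)
After 6 (thin lens f=-11): x=177277/7755 (≈22.8597) theta=228053/85305 (≈2.6734)
After 7 (propagate distance d=13 (to screen)): x=4914736/85305 (≈57.6137) theta=228053/85305 (≈2.6734)
|theta_initial|=0.4000 |theta_final|=228053/85305 (≈2.6734) -> increased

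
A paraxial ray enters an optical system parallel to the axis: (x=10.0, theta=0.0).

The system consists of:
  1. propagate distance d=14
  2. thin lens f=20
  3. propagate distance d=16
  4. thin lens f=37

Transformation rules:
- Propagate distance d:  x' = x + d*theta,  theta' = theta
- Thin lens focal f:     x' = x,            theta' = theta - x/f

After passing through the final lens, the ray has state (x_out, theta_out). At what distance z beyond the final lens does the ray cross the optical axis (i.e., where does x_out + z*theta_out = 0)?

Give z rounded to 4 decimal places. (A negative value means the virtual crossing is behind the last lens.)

Initial: x=10.0000 theta=0.0000
After 1 (propagate distance d=14): x=10.0000 theta=0.0000
After 2 (thin lens f=20): x=10.0000 theta=-0.5000
After 3 (propagate distance d=16): x=2.0000 theta=-0.5000
After 4 (thin lens f=37): x=2.0000 theta=-41/74 (≈-0.5541)
z_focus = -x_out/theta_out = -(2.0000)/(-41/74) = 148/41 ≈ 3.6098
Rounded to 4 decimal places: z = 3.6098

Answer: 3.6098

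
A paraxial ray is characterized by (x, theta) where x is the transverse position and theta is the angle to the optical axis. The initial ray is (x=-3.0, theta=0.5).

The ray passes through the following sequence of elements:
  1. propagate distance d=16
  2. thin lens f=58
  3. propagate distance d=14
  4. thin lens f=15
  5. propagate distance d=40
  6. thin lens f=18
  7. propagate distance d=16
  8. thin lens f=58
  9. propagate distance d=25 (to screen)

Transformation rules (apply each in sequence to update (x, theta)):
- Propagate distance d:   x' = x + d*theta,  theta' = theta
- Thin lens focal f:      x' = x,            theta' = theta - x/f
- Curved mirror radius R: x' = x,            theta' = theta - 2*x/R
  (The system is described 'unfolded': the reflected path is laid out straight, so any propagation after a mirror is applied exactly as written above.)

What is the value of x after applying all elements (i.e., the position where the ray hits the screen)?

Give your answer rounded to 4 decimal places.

Initial: x=-3.0000 theta=0.5000
After 1 (propagate distance d=16): x=5.0000 theta=0.5000
After 2 (thin lens f=58): x=5.0000 theta=12/29 (≈0.4138)
After 3 (propagate distance d=14): x=313/29 (≈10.7931) theta=12/29 (≈0.4138)
After 4 (thin lens f=15): x=313/29 (≈10.7931) theta=-133/435 (≈-0.3057)
After 5 (propagate distance d=40): x=-125/87 (≈-1.4368) theta=-133/435 (≈-0.3057)
After 6 (thin lens f=18): x=-125/87 (≈-1.4368) theta=-61/270 (≈-0.2259)
After 7 (propagate distance d=16): x=-19777/3915 (≈-5.0516) theta=-61/270 (≈-0.2259)
After 8 (thin lens f=58): x=-19777/3915 (≈-5.0516) theta=-5254/37845 (≈-0.1388)
After 9 (propagate distance d=25 (to screen)): x=-967583/113535 (≈-8.5223) theta=-5254/37845 (≈-0.1388)
Rounded to 4 decimal places: x = -8.5223

Answer: -8.5223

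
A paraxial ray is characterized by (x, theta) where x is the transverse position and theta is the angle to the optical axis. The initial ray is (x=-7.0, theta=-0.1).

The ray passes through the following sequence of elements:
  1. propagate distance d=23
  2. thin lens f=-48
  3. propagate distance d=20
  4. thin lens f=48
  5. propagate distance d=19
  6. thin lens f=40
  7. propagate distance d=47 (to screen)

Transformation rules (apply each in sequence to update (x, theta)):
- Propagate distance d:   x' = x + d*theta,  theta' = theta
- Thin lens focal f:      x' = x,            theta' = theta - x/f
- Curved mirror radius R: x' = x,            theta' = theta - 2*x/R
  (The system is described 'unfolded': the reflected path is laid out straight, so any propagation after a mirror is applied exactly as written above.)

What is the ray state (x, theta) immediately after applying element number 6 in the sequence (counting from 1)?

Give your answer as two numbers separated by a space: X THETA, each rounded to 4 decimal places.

Initial: x=-7.0000 theta=-0.1000
After 1 (propagate distance d=23): x=-9.3000 theta=-0.1000
After 2 (thin lens f=-48): x=-9.3000 theta=-47/160 (≈-0.2938)
After 3 (propagate distance d=20): x=-15.1750 theta=-47/160 (≈-0.2938)
After 4 (thin lens f=48): x=-15.1750 theta=43/1920 (≈0.0224)
After 5 (propagate distance d=19): x=-28319/1920 (≈-14.7495) theta=43/1920 (≈0.0224)
After 6 (thin lens f=40): x=-28319/1920 (≈-14.7495) theta=10013/25600 (≈0.3911)
Rounded to 4 decimal places: x = -14.7495, theta = 0.3911

Answer: -14.7495 0.3911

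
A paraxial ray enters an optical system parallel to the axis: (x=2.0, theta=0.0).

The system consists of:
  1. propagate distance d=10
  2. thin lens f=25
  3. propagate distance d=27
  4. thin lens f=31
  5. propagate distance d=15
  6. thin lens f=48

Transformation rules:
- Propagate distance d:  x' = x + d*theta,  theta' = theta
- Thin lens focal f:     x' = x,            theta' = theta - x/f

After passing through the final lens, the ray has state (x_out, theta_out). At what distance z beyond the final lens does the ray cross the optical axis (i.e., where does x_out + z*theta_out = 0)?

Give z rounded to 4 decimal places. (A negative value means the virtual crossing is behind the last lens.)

Answer: -26.6547

Derivation:
Initial: x=2.0000 theta=0.0000
After 1 (propagate distance d=10): x=2.0000 theta=0.0000
After 2 (thin lens f=25): x=2.0000 theta=-0.0800
After 3 (propagate distance d=27): x=-0.1600 theta=-0.0800
After 4 (thin lens f=31): x=-0.1600 theta=-58/775 (≈-0.0748)
After 5 (propagate distance d=15): x=-994/775 (≈-1.2826) theta=-58/775 (≈-0.0748)
After 6 (thin lens f=48): x=-994/775 (≈-1.2826) theta=-179/3720 (≈-0.0481)
z_focus = -x_out/theta_out = -(-994/775)/(-179/3720) = -23856/895 ≈ -26.6547
Rounded to 4 decimal places: z = -26.6547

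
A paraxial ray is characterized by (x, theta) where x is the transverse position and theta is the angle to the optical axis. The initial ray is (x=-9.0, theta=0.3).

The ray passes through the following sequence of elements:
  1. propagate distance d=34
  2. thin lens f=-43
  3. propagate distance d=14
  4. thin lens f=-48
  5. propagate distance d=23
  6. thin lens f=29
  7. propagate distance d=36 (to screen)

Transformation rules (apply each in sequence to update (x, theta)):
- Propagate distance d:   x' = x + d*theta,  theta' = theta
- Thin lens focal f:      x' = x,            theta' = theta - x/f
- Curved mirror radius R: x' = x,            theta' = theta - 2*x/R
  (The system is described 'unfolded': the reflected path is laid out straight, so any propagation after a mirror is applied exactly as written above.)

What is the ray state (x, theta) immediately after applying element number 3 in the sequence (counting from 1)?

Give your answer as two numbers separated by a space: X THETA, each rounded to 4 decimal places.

Initial: x=-9.0000 theta=0.3000
After 1 (propagate distance d=34): x=1.2000 theta=0.3000
After 2 (thin lens f=-43): x=1.2000 theta=141/430 (≈0.3279)
After 3 (propagate distance d=14): x=249/43 (≈5.7907) theta=141/430 (≈0.3279)
Rounded to 4 decimal places: x = 5.7907, theta = 0.3279

Answer: 5.7907 0.3279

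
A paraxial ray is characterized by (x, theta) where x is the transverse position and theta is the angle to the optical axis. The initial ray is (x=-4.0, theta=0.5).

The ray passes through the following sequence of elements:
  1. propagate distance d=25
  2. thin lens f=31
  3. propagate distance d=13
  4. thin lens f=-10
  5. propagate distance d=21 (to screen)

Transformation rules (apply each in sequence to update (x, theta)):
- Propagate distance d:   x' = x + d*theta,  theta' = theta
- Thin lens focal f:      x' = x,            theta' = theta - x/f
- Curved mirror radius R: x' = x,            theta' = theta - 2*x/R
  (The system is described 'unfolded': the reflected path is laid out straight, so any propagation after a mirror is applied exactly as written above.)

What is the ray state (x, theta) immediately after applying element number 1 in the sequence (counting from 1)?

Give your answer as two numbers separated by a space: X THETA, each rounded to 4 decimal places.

Initial: x=-4.0000 theta=0.5000
After 1 (propagate distance d=25): x=8.5000 theta=0.5000
Rounded to 4 decimal places: x = 8.5000, theta = 0.5000

Answer: 8.5000 0.5000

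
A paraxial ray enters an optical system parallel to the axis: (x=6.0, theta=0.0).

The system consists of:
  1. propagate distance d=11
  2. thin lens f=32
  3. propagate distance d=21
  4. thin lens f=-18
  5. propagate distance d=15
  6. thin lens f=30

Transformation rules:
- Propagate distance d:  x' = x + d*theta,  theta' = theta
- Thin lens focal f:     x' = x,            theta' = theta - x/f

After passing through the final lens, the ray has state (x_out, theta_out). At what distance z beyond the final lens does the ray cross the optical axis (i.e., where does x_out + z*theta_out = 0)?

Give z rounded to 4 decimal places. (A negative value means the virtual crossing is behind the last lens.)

Initial: x=6.0000 theta=0.0000
After 1 (propagate distance d=11): x=6.0000 theta=0.0000
After 2 (thin lens f=32): x=6.0000 theta=-0.1875
After 3 (propagate distance d=21): x=2.0625 theta=-0.1875
After 4 (thin lens f=-18): x=2.0625 theta=-7/96 (≈-0.0729)
After 5 (propagate distance d=15): x=31/32 (≈0.9688) theta=-7/96 (≈-0.0729)
After 6 (thin lens f=30): x=31/32 (≈0.9688) theta=-101/960 (≈-0.1052)
z_focus = -x_out/theta_out = -(31/32)/(-101/960) = 930/101 ≈ 9.2079
Rounded to 4 decimal places: z = 9.2079

Answer: 9.2079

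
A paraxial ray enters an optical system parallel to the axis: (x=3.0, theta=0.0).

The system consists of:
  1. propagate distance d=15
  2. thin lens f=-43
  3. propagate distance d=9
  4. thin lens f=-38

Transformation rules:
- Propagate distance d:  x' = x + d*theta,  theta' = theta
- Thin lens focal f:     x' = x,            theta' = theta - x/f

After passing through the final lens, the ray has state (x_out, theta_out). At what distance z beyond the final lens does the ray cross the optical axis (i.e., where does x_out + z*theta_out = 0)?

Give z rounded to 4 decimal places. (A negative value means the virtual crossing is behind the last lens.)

Initial: x=3.0000 theta=0.0000
After 1 (propagate distance d=15): x=3.0000 theta=0.0000
After 2 (thin lens f=-43): x=3.0000 theta=3/43 (≈0.0698)
After 3 (propagate distance d=9): x=156/43 (≈3.6279) theta=3/43 (≈0.0698)
After 4 (thin lens f=-38): x=156/43 (≈3.6279) theta=135/817 (≈0.1652)
z_focus = -x_out/theta_out = -(156/43)/(135/817) = -988/45 ≈ -21.9556
Rounded to 4 decimal places: z = -21.9556

Answer: -21.9556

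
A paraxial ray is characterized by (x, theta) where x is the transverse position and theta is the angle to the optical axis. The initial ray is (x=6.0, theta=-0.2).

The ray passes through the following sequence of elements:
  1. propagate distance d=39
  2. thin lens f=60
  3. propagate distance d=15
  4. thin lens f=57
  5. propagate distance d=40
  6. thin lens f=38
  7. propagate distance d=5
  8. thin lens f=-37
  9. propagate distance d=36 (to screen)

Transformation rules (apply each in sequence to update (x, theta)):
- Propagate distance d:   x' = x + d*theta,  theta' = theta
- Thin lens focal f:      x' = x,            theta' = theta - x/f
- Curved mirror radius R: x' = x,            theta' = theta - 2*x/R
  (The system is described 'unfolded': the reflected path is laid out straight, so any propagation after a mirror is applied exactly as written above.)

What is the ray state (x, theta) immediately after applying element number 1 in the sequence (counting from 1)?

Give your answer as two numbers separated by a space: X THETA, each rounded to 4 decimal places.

Initial: x=6.0000 theta=-0.2000
After 1 (propagate distance d=39): x=-1.8000 theta=-0.2000
Rounded to 4 decimal places: x = -1.8000, theta = -0.2000

Answer: -1.8000 -0.2000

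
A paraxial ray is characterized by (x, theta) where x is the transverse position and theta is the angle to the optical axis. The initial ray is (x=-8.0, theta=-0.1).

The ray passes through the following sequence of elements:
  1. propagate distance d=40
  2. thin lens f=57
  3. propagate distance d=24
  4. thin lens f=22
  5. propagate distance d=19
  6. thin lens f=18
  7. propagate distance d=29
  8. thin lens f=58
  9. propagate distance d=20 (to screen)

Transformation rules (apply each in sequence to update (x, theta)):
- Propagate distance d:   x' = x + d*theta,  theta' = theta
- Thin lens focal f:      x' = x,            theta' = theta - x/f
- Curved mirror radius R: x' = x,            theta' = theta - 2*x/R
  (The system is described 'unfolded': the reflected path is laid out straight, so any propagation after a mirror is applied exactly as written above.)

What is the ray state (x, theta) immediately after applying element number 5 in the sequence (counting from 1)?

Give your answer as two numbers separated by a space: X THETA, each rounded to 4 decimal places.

Initial: x=-8.0000 theta=-0.1000
After 1 (propagate distance d=40): x=-12.0000 theta=-0.1000
After 2 (thin lens f=57): x=-12.0000 theta=21/190 (≈0.1105)
After 3 (propagate distance d=24): x=-888/95 (≈-9.3474) theta=21/190 (≈0.1105)
After 4 (thin lens f=22): x=-888/95 (≈-9.3474) theta=1119/2090 (≈0.5354)
After 5 (propagate distance d=19): x=345/418 (≈0.8254) theta=1119/2090 (≈0.5354)
Rounded to 4 decimal places: x = 0.8254, theta = 0.5354

Answer: 0.8254 0.5354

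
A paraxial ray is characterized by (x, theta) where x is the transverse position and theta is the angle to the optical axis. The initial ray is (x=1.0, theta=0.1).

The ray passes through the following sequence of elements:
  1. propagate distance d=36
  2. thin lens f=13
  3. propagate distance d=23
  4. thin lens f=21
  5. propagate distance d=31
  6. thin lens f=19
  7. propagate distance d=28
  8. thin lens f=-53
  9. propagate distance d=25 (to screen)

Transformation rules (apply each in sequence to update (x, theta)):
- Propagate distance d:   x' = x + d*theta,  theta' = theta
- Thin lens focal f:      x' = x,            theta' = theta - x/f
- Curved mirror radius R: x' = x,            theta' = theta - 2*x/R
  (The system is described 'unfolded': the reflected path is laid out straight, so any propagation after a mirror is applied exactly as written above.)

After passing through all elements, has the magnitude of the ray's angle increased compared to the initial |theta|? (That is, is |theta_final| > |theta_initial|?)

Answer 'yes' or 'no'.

Initial: x=1.0000 theta=0.1000
After 1 (propagate distance d=36): x=4.6000 theta=0.1000
After 2 (thin lens f=13): x=4.6000 theta=-33/130 (≈-0.2538)
After 3 (propagate distance d=23): x=-161/130 (≈-1.2385) theta=-33/130 (≈-0.2538)
After 4 (thin lens f=21): x=-161/130 (≈-1.2385) theta=-38/195 (≈-0.1949)
After 5 (propagate distance d=31): x=-2839/390 (≈-7.2795) theta=-38/195 (≈-0.1949)
After 6 (thin lens f=19): x=-2839/390 (≈-7.2795) theta=93/494 (≈0.1883)
After 7 (propagate distance d=28): x=-14881/7410 (≈-2.0082) theta=93/494 (≈0.1883)
After 8 (thin lens f=-53): x=-14881/7410 (≈-2.0082) theta=29527/196365 (≈0.1504)
After 9 (propagate distance d=25 (to screen)): x=229219/130910 (≈1.7510) theta=29527/196365 (≈0.1504)
|theta_initial|=0.1000 |theta_final|=29527/196365 (≈0.1504) -> increased

Answer: yes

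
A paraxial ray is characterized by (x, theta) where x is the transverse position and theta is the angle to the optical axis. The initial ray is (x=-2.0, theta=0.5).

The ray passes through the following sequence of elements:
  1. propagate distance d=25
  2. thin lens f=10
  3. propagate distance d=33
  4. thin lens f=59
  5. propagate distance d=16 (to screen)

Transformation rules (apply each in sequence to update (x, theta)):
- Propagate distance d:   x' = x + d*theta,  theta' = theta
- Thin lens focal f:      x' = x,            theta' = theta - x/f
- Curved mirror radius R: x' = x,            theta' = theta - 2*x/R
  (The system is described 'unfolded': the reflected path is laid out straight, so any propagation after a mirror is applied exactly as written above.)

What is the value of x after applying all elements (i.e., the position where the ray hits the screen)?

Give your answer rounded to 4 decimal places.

Initial: x=-2.0000 theta=0.5000
After 1 (propagate distance d=25): x=10.5000 theta=0.5000
After 2 (thin lens f=10): x=10.5000 theta=-0.5500
After 3 (propagate distance d=33): x=-7.6500 theta=-0.5500
After 4 (thin lens f=59): x=-7.6500 theta=-124/295 (≈-0.4203)
After 5 (propagate distance d=16 (to screen)): x=-16963/1180 (≈-14.3754) theta=-124/295 (≈-0.4203)
Rounded to 4 decimal places: x = -14.3754

Answer: -14.3754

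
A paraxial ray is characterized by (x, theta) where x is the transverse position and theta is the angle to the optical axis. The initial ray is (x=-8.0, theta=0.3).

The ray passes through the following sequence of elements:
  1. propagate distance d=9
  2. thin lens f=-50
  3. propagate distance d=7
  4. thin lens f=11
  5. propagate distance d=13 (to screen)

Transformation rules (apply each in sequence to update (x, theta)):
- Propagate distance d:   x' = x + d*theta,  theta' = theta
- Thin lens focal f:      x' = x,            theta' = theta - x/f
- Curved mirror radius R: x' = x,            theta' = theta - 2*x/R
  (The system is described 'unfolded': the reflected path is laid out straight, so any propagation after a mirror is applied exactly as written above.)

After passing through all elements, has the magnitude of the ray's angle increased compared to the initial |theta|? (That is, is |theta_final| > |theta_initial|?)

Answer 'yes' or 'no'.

Initial: x=-8.0000 theta=0.3000
After 1 (propagate distance d=9): x=-5.3000 theta=0.3000
After 2 (thin lens f=-50): x=-5.3000 theta=0.1940
After 3 (propagate distance d=7): x=-3.9420 theta=0.1940
After 4 (thin lens f=11): x=-3.9420 theta=1519/2750 (≈0.5524)
After 5 (propagate distance d=13 (to screen)): x=17813/5500 (≈3.2387) theta=1519/2750 (≈0.5524)
|theta_initial|=0.3000 |theta_final|=1519/2750 (≈0.5524) -> increased

Answer: yes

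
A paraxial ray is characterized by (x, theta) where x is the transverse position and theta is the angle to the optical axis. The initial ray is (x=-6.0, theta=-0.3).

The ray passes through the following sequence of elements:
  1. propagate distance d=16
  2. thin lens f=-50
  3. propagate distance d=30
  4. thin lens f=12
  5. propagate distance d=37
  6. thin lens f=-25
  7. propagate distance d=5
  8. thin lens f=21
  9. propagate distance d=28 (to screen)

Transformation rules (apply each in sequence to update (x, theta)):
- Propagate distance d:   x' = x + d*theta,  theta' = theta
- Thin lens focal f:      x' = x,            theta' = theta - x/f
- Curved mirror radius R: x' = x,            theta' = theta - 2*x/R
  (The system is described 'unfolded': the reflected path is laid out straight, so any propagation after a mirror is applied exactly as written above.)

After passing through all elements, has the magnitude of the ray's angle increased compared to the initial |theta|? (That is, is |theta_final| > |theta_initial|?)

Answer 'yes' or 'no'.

Initial: x=-6.0000 theta=-0.3000
After 1 (propagate distance d=16): x=-10.8000 theta=-0.3000
After 2 (thin lens f=-50): x=-10.8000 theta=-0.5160
After 3 (propagate distance d=30): x=-26.2800 theta=-0.5160
After 4 (thin lens f=12): x=-26.2800 theta=1.6740
After 5 (propagate distance d=37): x=35.6580 theta=1.6740
After 6 (thin lens f=-25): x=35.6580 theta=19377/6250 (≈3.1003)
After 7 (propagate distance d=5): x=51.1596 theta=19377/6250 (≈3.1003)
After 8 (thin lens f=21): x=51.1596 theta=58113/87500 (≈0.6641)
After 9 (propagate distance d=28 (to screen)): x=871947/12500 (≈69.7558) theta=58113/87500 (≈0.6641)
|theta_initial|=0.3000 |theta_final|=58113/87500 (≈0.6641) -> increased

Answer: yes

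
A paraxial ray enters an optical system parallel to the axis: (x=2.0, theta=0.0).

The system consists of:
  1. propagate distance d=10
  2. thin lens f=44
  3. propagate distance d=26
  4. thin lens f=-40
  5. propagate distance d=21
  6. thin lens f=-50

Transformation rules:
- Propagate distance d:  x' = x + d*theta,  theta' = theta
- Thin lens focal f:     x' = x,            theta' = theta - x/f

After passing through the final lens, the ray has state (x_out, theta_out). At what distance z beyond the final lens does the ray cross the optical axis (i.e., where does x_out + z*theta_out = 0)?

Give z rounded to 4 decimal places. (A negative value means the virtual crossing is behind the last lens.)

Initial: x=2.0000 theta=0.0000
After 1 (propagate distance d=10): x=2.0000 theta=0.0000
After 2 (thin lens f=44): x=2.0000 theta=-1/22 (≈-0.0455)
After 3 (propagate distance d=26): x=9/11 (≈0.8182) theta=-1/22 (≈-0.0455)
After 4 (thin lens f=-40): x=9/11 (≈0.8182) theta=-0.0250
After 5 (propagate distance d=21): x=129/440 (≈0.2932) theta=-0.0250
After 6 (thin lens f=-50): x=129/440 (≈0.2932) theta=-421/22000 (≈-0.0191)
z_focus = -x_out/theta_out = -(129/440)/(-421/22000) = 6450/421 ≈ 15.3207
Rounded to 4 decimal places: z = 15.3207

Answer: 15.3207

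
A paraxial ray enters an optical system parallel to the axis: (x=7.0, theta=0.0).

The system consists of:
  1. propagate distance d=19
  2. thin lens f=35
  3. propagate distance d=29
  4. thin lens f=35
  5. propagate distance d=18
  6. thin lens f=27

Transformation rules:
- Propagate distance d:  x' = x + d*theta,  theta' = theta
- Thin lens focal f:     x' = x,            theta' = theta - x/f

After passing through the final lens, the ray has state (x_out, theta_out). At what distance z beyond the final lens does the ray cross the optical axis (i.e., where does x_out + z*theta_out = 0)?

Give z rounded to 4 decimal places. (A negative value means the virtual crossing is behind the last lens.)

Initial: x=7.0000 theta=0.0000
After 1 (propagate distance d=19): x=7.0000 theta=0.0000
After 2 (thin lens f=35): x=7.0000 theta=-0.2000
After 3 (propagate distance d=29): x=1.2000 theta=-0.2000
After 4 (thin lens f=35): x=1.2000 theta=-41/175 (≈-0.2343)
After 5 (propagate distance d=18): x=-528/175 (≈-3.0171) theta=-41/175 (≈-0.2343)
After 6 (thin lens f=27): x=-528/175 (≈-3.0171) theta=-193/1575 (≈-0.1225)
z_focus = -x_out/theta_out = -(-528/175)/(-193/1575) = -4752/193 ≈ -24.6218
Rounded to 4 decimal places: z = -24.6218

Answer: -24.6218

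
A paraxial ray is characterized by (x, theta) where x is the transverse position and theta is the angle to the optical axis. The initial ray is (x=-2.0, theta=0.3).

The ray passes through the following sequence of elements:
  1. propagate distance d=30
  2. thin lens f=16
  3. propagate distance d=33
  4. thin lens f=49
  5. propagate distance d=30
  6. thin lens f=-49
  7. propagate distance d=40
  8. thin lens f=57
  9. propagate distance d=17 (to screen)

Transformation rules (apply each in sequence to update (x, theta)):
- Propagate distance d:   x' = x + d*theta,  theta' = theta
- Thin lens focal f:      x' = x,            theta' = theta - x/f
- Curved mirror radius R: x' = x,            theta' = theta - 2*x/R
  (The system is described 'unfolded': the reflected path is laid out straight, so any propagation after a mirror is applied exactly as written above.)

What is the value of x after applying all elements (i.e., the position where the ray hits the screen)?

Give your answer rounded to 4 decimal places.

Answer: -13.6027

Derivation:
Initial: x=-2.0000 theta=0.3000
After 1 (propagate distance d=30): x=7.0000 theta=0.3000
After 2 (thin lens f=16): x=7.0000 theta=-0.1375
After 3 (propagate distance d=33): x=2.4625 theta=-0.1375
After 4 (thin lens f=49): x=2.4625 theta=-46/245 (≈-0.1878)
After 5 (propagate distance d=30): x=-12427/3920 (≈-3.1702) theta=-46/245 (≈-0.1878)
After 6 (thin lens f=-49): x=-12427/3920 (≈-3.1702) theta=-48491/192080 (≈-0.2525)
After 7 (propagate distance d=40): x=-2548563/192080 (≈-13.2682) theta=-48491/192080 (≈-0.2525)
After 8 (thin lens f=57): x=-2548563/192080 (≈-13.2682) theta=-4488/228095 (≈-0.0197)
After 9 (propagate distance d=17 (to screen)): x=-7091919/521360 (≈-13.6027) theta=-4488/228095 (≈-0.0197)
Rounded to 4 decimal places: x = -13.6027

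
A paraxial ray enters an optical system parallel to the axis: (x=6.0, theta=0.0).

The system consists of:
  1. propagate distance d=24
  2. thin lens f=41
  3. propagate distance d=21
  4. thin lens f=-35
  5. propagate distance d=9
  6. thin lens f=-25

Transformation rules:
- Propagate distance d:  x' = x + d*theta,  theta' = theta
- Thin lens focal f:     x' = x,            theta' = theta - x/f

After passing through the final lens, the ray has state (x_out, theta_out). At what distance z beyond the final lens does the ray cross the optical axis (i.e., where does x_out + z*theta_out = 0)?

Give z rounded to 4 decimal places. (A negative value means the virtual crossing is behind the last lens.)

Initial: x=6.0000 theta=0.0000
After 1 (propagate distance d=24): x=6.0000 theta=0.0000
After 2 (thin lens f=41): x=6.0000 theta=-6/41 (≈-0.1463)
After 3 (propagate distance d=21): x=120/41 (≈2.9268) theta=-6/41 (≈-0.1463)
After 4 (thin lens f=-35): x=120/41 (≈2.9268) theta=-18/287 (≈-0.0627)
After 5 (propagate distance d=9): x=678/287 (≈2.3624) theta=-18/287 (≈-0.0627)
After 6 (thin lens f=-25): x=678/287 (≈2.3624) theta=228/7175 (≈0.0318)
z_focus = -x_out/theta_out = -(678/287)/(228/7175) = -2825/38 ≈ -74.3421
Rounded to 4 decimal places: z = -74.3421

Answer: -74.3421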